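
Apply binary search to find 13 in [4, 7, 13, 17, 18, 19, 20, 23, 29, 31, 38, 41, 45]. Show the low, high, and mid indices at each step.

Binary search for 13 in [4, 7, 13, 17, 18, 19, 20, 23, 29, 31, 38, 41, 45]:

lo=0, hi=12, mid=6, arr[mid]=20 -> 20 > 13, search left half
lo=0, hi=5, mid=2, arr[mid]=13 -> Found target at index 2!

Binary search finds 13 at index 2 after 2 comparisons. The search repeatedly halves the search space by comparing with the middle element.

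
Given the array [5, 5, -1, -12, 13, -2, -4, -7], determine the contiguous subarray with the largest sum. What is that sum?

Using Kadane's algorithm on [5, 5, -1, -12, 13, -2, -4, -7]:

Scanning through the array:
Position 1 (value 5): max_ending_here = 10, max_so_far = 10
Position 2 (value -1): max_ending_here = 9, max_so_far = 10
Position 3 (value -12): max_ending_here = -3, max_so_far = 10
Position 4 (value 13): max_ending_here = 13, max_so_far = 13
Position 5 (value -2): max_ending_here = 11, max_so_far = 13
Position 6 (value -4): max_ending_here = 7, max_so_far = 13
Position 7 (value -7): max_ending_here = 0, max_so_far = 13

Maximum subarray: [13]
Maximum sum: 13

The maximum subarray is [13] with sum 13. This subarray runs from index 4 to index 4.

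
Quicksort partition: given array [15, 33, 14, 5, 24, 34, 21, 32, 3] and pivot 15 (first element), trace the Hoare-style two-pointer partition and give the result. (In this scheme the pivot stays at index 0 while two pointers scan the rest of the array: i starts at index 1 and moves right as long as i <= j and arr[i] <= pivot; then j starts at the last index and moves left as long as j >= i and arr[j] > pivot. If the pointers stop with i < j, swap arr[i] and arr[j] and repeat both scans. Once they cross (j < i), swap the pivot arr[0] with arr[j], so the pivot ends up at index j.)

Hoare-style two-pointer partition with pivot = 15:

Initial array: [15, 33, 14, 5, 24, 34, 21, 32, 3]

Pointers start at i = 1, j = 8.
i stops at index 1 (arr[1]=33 > 15), j stops at index 8 (arr[8]=3 <= 15): swap arr[1] and arr[8], array becomes [15, 3, 14, 5, 24, 34, 21, 32, 33]
i ends at 4, j ends at 3: the pointers have crossed (j < i), so scanning stops.

Swap pivot arr[0] with arr[3] to place pivot at position 3: [5, 3, 14, 15, 24, 34, 21, 32, 33]
Pivot position: 3

After partitioning with pivot 15, the array becomes [5, 3, 14, 15, 24, 34, 21, 32, 33]. The pivot is placed at index 3. All elements to the left of the pivot are <= 15, and all elements to the right are > 15.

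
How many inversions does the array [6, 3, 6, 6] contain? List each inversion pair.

Finding inversions in [6, 3, 6, 6]:

(0, 1): arr[0]=6 > arr[1]=3

Total inversions: 1

The array has 1 inversion(s): (0,1). Each pair (i,j) satisfies i < j and arr[i] > arr[j].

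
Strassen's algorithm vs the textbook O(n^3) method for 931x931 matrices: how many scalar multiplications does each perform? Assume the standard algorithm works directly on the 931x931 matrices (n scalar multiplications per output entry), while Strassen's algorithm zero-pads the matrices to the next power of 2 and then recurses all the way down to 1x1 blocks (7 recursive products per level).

Matrix multiplication for 931x931 matrices:

Strassen's algorithm requires power-of-2 dimensions. Pad 931x931 to 1024x1024 (next power of 2).

Standard algorithm: 931^3 = 806954491 multiplications
Strassen's algorithm: 7^(log2(1024)) = 7^10 = 282475249 multiplications
Savings: 806954491 - 282475249 = 524479242 multiplications

Standard: 806954491 multiplications (931^3). Strassen: 282475249 multiplications (7^10, after padding to 1024x1024). Strassen reduces 8 recursive multiplications to 7 at each level.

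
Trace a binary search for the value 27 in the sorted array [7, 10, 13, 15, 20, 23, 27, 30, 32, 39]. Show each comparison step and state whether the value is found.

Binary search for 27 in [7, 10, 13, 15, 20, 23, 27, 30, 32, 39]:

lo=0, hi=9, mid=4, arr[mid]=20 -> 20 < 27, search right half
lo=5, hi=9, mid=7, arr[mid]=30 -> 30 > 27, search left half
lo=5, hi=6, mid=5, arr[mid]=23 -> 23 < 27, search right half
lo=6, hi=6, mid=6, arr[mid]=27 -> Found target at index 6!

Binary search finds 27 at index 6 after 4 comparisons. The search repeatedly halves the search space by comparing with the middle element.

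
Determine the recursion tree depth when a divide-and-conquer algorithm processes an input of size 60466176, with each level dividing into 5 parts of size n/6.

For divide and conquer with division factor 6:

Problem sizes at each level:
Level 0: 60466176
Level 1: 10077696
Level 2: 1679616
Level 3: 279936
Level 4: 46656
Level 5: 7776
Level 6: 1296
Level 7: 216
Level 8: 36
Level 9: 6
Level 10: 1

The root is level 0 and the size-1 base case is level 10 (the tree spans levels 0 through 10, i.e. 11 levels counting the root), so the depth is the number of divisions: log_6(60466176) = 10

The recursion tree depth is log_6(60466176) = 10. At each level, the problem size is divided by 6, so it takes 10 divisions to reduce to a base case of size 1. The algorithm makes 5 recursive calls at each level.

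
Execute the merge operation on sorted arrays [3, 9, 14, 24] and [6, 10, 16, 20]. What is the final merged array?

Merging process:

Compare 3 vs 6: take 3 from left. Merged: [3]
Compare 9 vs 6: take 6 from right. Merged: [3, 6]
Compare 9 vs 10: take 9 from left. Merged: [3, 6, 9]
Compare 14 vs 10: take 10 from right. Merged: [3, 6, 9, 10]
Compare 14 vs 16: take 14 from left. Merged: [3, 6, 9, 10, 14]
Compare 24 vs 16: take 16 from right. Merged: [3, 6, 9, 10, 14, 16]
Compare 24 vs 20: take 20 from right. Merged: [3, 6, 9, 10, 14, 16, 20]
Append remaining from left: [24]. Merged: [3, 6, 9, 10, 14, 16, 20, 24]

Final merged array: [3, 6, 9, 10, 14, 16, 20, 24]
Total comparisons: 7

The merged array is [3, 6, 9, 10, 14, 16, 20, 24], requiring 7 comparisons. The merge step runs in O(n) time where n is the total number of elements.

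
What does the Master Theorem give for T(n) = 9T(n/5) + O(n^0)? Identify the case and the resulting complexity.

Master Theorem for T(n) = 9T(n/5) + O(n^0):

a = 9, b = 5, c = 0
log_b(a) = log_5(9) = 1.3652

Case 1: c = 0 < log_5(9) = 1.3652
T(n) = O(n^(log_5 9))

For T(n) = 9T(n/5) + O(n^0): log_5(9) = 1.3652. This is Case 1 of the Master Theorem (c < log_b(a), work dominated by leaves), giving O(n^(log_5 9)).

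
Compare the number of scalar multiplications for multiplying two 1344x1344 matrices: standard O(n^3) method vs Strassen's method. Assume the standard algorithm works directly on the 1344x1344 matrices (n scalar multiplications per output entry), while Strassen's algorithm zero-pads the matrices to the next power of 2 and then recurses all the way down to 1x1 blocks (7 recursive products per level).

Matrix multiplication for 1344x1344 matrices:

Strassen's algorithm requires power-of-2 dimensions. Pad 1344x1344 to 2048x2048 (next power of 2).

Standard algorithm: 1344^3 = 2427715584 multiplications
Strassen's algorithm: 7^(log2(2048)) = 7^11 = 1977326743 multiplications
Savings: 2427715584 - 1977326743 = 450388841 multiplications

Standard: 2427715584 multiplications (1344^3). Strassen: 1977326743 multiplications (7^11, after padding to 2048x2048). Strassen reduces 8 recursive multiplications to 7 at each level.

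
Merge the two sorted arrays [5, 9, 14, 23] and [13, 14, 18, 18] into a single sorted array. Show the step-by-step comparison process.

Merging process:

Compare 5 vs 13: take 5 from left. Merged: [5]
Compare 9 vs 13: take 9 from left. Merged: [5, 9]
Compare 14 vs 13: take 13 from right. Merged: [5, 9, 13]
Compare 14 vs 14: take 14 from left. Merged: [5, 9, 13, 14]
Compare 23 vs 14: take 14 from right. Merged: [5, 9, 13, 14, 14]
Compare 23 vs 18: take 18 from right. Merged: [5, 9, 13, 14, 14, 18]
Compare 23 vs 18: take 18 from right. Merged: [5, 9, 13, 14, 14, 18, 18]
Append remaining from left: [23]. Merged: [5, 9, 13, 14, 14, 18, 18, 23]

Final merged array: [5, 9, 13, 14, 14, 18, 18, 23]
Total comparisons: 7

The merged array is [5, 9, 13, 14, 14, 18, 18, 23], requiring 7 comparisons. The merge step runs in O(n) time where n is the total number of elements.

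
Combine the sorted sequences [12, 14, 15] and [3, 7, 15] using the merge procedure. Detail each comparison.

Merging process:

Compare 12 vs 3: take 3 from right. Merged: [3]
Compare 12 vs 7: take 7 from right. Merged: [3, 7]
Compare 12 vs 15: take 12 from left. Merged: [3, 7, 12]
Compare 14 vs 15: take 14 from left. Merged: [3, 7, 12, 14]
Compare 15 vs 15: take 15 from left. Merged: [3, 7, 12, 14, 15]
Append remaining from right: [15]. Merged: [3, 7, 12, 14, 15, 15]

Final merged array: [3, 7, 12, 14, 15, 15]
Total comparisons: 5

The merged array is [3, 7, 12, 14, 15, 15], requiring 5 comparisons. The merge step runs in O(n) time where n is the total number of elements.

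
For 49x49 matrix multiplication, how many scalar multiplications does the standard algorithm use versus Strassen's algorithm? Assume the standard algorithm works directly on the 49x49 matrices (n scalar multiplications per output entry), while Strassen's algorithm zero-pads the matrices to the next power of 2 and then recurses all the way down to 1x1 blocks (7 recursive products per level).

Matrix multiplication for 49x49 matrices:

Strassen's algorithm requires power-of-2 dimensions. Pad 49x49 to 64x64 (next power of 2).

Standard algorithm: 49^3 = 117649 multiplications
Strassen's algorithm: 7^(log2(64)) = 7^6 = 117649 multiplications
Savings: 117649 - 117649 = 0 multiplications

Standard: 117649 multiplications (49^3). Strassen: 117649 multiplications (7^6, after padding to 64x64). Strassen reduces 8 recursive multiplications to 7 at each level.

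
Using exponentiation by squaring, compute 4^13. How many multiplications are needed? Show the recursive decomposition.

Computing 4^13 by squaring (build up from 4^1; each line after the first costs one multiplication):

4^1 = 4
4^2 = (4^1)^2 = 4^2 = 16
4^3 = 4 * 4^2 = 4 * 16 = 64
4^6 = (4^3)^2 = 64^2 = 4096
4^12 = (4^6)^2 = 4096^2 = 16777216
4^13 = 4 * 4^12 = 4 * 16777216 = 67108864

Result: 67108864
Multiplications needed: 5 (5 lines after 4^1)

4^13 = 67108864. Using exponentiation by squaring, this requires 5 multiplications. The key idea: if the exponent is even, square the half-power; if odd, multiply by the base once.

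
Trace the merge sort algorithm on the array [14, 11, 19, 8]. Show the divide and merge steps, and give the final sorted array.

Merge sort trace:

Split: [14, 11, 19, 8] -> [14, 11] and [19, 8]
  Split: [14, 11] -> [14] and [11]
  Merge: [14] + [11] -> [11, 14]
  Split: [19, 8] -> [19] and [8]
  Merge: [19] + [8] -> [8, 19]
Merge: [11, 14] + [8, 19] -> [8, 11, 14, 19]

Final sorted array: [8, 11, 14, 19]

The merge sort proceeds by recursively splitting the array and merging sorted halves.
After all merges, the sorted array is [8, 11, 14, 19].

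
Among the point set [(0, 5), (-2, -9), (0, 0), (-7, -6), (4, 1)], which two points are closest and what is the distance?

Computing all pairwise distances among 5 points:

d((0, 5), (-2, -9)) = 14.1421
d((0, 5), (0, 0)) = 5.0
d((0, 5), (-7, -6)) = 13.0384
d((0, 5), (4, 1)) = 5.6569
d((-2, -9), (0, 0)) = 9.2195
d((-2, -9), (-7, -6)) = 5.831
d((-2, -9), (4, 1)) = 11.6619
d((0, 0), (-7, -6)) = 9.2195
d((0, 0), (4, 1)) = 4.1231 <-- minimum
d((-7, -6), (4, 1)) = 13.0384

Closest pair: (0, 0) and (4, 1) with distance 4.1231

The closest pair is (0, 0) and (4, 1) with Euclidean distance 4.1231. For 5 points, brute-force pairwise comparison is shown above. For large n, the divide-and-conquer algorithm (sort by x, recurse on halves, check the dividing strip) achieves O(n log n).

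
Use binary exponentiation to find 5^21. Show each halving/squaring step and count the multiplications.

Computing 5^21 by squaring (build up from 5^1; each line after the first costs one multiplication):

5^1 = 5
5^2 = (5^1)^2 = 5^2 = 25
5^4 = (5^2)^2 = 25^2 = 625
5^5 = 5 * 5^4 = 5 * 625 = 3125
5^10 = (5^5)^2 = 3125^2 = 9765625
5^20 = (5^10)^2 = 9765625^2 = 95367431640625
5^21 = 5 * 5^20 = 5 * 95367431640625 = 476837158203125

Result: 476837158203125
Multiplications needed: 6 (6 lines after 5^1)

5^21 = 476837158203125. Using exponentiation by squaring, this requires 6 multiplications. The key idea: if the exponent is even, square the half-power; if odd, multiply by the base once.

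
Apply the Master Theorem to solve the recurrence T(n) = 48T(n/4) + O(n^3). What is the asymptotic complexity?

Master Theorem for T(n) = 48T(n/4) + O(n^3):

a = 48, b = 4, c = 3
log_b(a) = log_4(48) = 2.7925

Case 3: c = 3 > log_4(48) = 2.7925
T(n) = O(n^3) = O(n^3)

For T(n) = 48T(n/4) + O(n^3): log_4(48) = 2.7925. This is Case 3 of the Master Theorem (c > log_b(a), work dominated by root), giving O(n^3).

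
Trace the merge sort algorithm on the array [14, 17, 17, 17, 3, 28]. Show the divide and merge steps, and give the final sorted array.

Merge sort trace:

Split: [14, 17, 17, 17, 3, 28] -> [14, 17, 17] and [17, 3, 28]
  Split: [14, 17, 17] -> [14] and [17, 17]
    Split: [17, 17] -> [17] and [17]
    Merge: [17] + [17] -> [17, 17]
  Merge: [14] + [17, 17] -> [14, 17, 17]
  Split: [17, 3, 28] -> [17] and [3, 28]
    Split: [3, 28] -> [3] and [28]
    Merge: [3] + [28] -> [3, 28]
  Merge: [17] + [3, 28] -> [3, 17, 28]
Merge: [14, 17, 17] + [3, 17, 28] -> [3, 14, 17, 17, 17, 28]

Final sorted array: [3, 14, 17, 17, 17, 28]

The merge sort proceeds by recursively splitting the array and merging sorted halves.
After all merges, the sorted array is [3, 14, 17, 17, 17, 28].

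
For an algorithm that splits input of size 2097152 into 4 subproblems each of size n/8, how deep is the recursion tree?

For divide and conquer with division factor 8:

Problem sizes at each level:
Level 0: 2097152
Level 1: 262144
Level 2: 32768
Level 3: 4096
Level 4: 512
Level 5: 64
Level 6: 8
Level 7: 1

The root is level 0 and the size-1 base case is level 7 (the tree spans levels 0 through 7, i.e. 8 levels counting the root), so the depth is the number of divisions: log_8(2097152) = 7

The recursion tree depth is log_8(2097152) = 7. At each level, the problem size is divided by 8, so it takes 7 divisions to reduce to a base case of size 1. The algorithm makes 4 recursive calls at each level.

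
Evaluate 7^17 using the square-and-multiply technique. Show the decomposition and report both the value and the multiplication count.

Computing 7^17 by squaring (build up from 7^1; each line after the first costs one multiplication):

7^1 = 7
7^2 = (7^1)^2 = 7^2 = 49
7^4 = (7^2)^2 = 49^2 = 2401
7^8 = (7^4)^2 = 2401^2 = 5764801
7^16 = (7^8)^2 = 5764801^2 = 33232930569601
7^17 = 7 * 7^16 = 7 * 33232930569601 = 232630513987207

Result: 232630513987207
Multiplications needed: 5 (5 lines after 7^1)

7^17 = 232630513987207. Using exponentiation by squaring, this requires 5 multiplications. The key idea: if the exponent is even, square the half-power; if odd, multiply by the base once.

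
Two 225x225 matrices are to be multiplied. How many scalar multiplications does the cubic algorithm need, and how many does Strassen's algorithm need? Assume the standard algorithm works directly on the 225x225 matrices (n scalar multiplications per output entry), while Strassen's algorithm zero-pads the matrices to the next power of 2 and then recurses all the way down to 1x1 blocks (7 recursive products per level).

Matrix multiplication for 225x225 matrices:

Strassen's algorithm requires power-of-2 dimensions. Pad 225x225 to 256x256 (next power of 2).

Standard algorithm: 225^3 = 11390625 multiplications
Strassen's algorithm: 7^(log2(256)) = 7^8 = 5764801 multiplications
Savings: 11390625 - 5764801 = 5625824 multiplications

Standard: 11390625 multiplications (225^3). Strassen: 5764801 multiplications (7^8, after padding to 256x256). Strassen reduces 8 recursive multiplications to 7 at each level.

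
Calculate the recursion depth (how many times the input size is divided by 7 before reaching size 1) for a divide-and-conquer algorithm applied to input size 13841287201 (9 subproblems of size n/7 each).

For divide and conquer with division factor 7:

Problem sizes at each level:
Level 0: 13841287201
Level 1: 1977326743
Level 2: 282475249
Level 3: 40353607
Level 4: 5764801
Level 5: 823543
Level 6: 117649
Level 7: 16807
Level 8: 2401
Level 9: 343
Level 10: 49
Level 11: 7
Level 12: 1

The root is level 0 and the size-1 base case is level 12 (the tree spans levels 0 through 12, i.e. 13 levels counting the root), so the depth is the number of divisions: log_7(13841287201) = 12

The recursion tree depth is log_7(13841287201) = 12. At each level, the problem size is divided by 7, so it takes 12 divisions to reduce to a base case of size 1. The algorithm makes 9 recursive calls at each level.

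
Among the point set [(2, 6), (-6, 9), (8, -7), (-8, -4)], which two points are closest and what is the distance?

Computing all pairwise distances among 4 points:

d((2, 6), (-6, 9)) = 8.544 <-- minimum
d((2, 6), (8, -7)) = 14.3178
d((2, 6), (-8, -4)) = 14.1421
d((-6, 9), (8, -7)) = 21.2603
d((-6, 9), (-8, -4)) = 13.1529
d((8, -7), (-8, -4)) = 16.2788

Closest pair: (2, 6) and (-6, 9) with distance 8.544

The closest pair is (2, 6) and (-6, 9) with Euclidean distance 8.544. For 4 points, brute-force pairwise comparison is shown above. For large n, the divide-and-conquer algorithm (sort by x, recurse on halves, check the dividing strip) achieves O(n log n).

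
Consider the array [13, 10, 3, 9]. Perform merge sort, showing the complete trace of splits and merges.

Merge sort trace:

Split: [13, 10, 3, 9] -> [13, 10] and [3, 9]
  Split: [13, 10] -> [13] and [10]
  Merge: [13] + [10] -> [10, 13]
  Split: [3, 9] -> [3] and [9]
  Merge: [3] + [9] -> [3, 9]
Merge: [10, 13] + [3, 9] -> [3, 9, 10, 13]

Final sorted array: [3, 9, 10, 13]

The merge sort proceeds by recursively splitting the array and merging sorted halves.
After all merges, the sorted array is [3, 9, 10, 13].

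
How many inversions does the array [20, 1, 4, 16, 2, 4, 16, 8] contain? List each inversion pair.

Finding inversions in [20, 1, 4, 16, 2, 4, 16, 8]:

(0, 1): arr[0]=20 > arr[1]=1
(0, 2): arr[0]=20 > arr[2]=4
(0, 3): arr[0]=20 > arr[3]=16
(0, 4): arr[0]=20 > arr[4]=2
(0, 5): arr[0]=20 > arr[5]=4
(0, 6): arr[0]=20 > arr[6]=16
(0, 7): arr[0]=20 > arr[7]=8
(2, 4): arr[2]=4 > arr[4]=2
(3, 4): arr[3]=16 > arr[4]=2
(3, 5): arr[3]=16 > arr[5]=4
(3, 7): arr[3]=16 > arr[7]=8
(6, 7): arr[6]=16 > arr[7]=8

Total inversions: 12

The array has 12 inversion(s): (0,1), (0,2), (0,3), (0,4), (0,5), (0,6), (0,7), (2,4), (3,4), (3,5), (3,7), (6,7). Each pair (i,j) satisfies i < j and arr[i] > arr[j].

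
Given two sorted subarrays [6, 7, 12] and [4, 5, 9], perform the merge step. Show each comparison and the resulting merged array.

Merging process:

Compare 6 vs 4: take 4 from right. Merged: [4]
Compare 6 vs 5: take 5 from right. Merged: [4, 5]
Compare 6 vs 9: take 6 from left. Merged: [4, 5, 6]
Compare 7 vs 9: take 7 from left. Merged: [4, 5, 6, 7]
Compare 12 vs 9: take 9 from right. Merged: [4, 5, 6, 7, 9]
Append remaining from left: [12]. Merged: [4, 5, 6, 7, 9, 12]

Final merged array: [4, 5, 6, 7, 9, 12]
Total comparisons: 5

The merged array is [4, 5, 6, 7, 9, 12], requiring 5 comparisons. The merge step runs in O(n) time where n is the total number of elements.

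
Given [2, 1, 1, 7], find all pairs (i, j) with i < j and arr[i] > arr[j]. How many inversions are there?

Finding inversions in [2, 1, 1, 7]:

(0, 1): arr[0]=2 > arr[1]=1
(0, 2): arr[0]=2 > arr[2]=1

Total inversions: 2

The array has 2 inversion(s): (0,1), (0,2). Each pair (i,j) satisfies i < j and arr[i] > arr[j].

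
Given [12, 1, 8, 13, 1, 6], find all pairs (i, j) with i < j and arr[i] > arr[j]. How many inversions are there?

Finding inversions in [12, 1, 8, 13, 1, 6]:

(0, 1): arr[0]=12 > arr[1]=1
(0, 2): arr[0]=12 > arr[2]=8
(0, 4): arr[0]=12 > arr[4]=1
(0, 5): arr[0]=12 > arr[5]=6
(2, 4): arr[2]=8 > arr[4]=1
(2, 5): arr[2]=8 > arr[5]=6
(3, 4): arr[3]=13 > arr[4]=1
(3, 5): arr[3]=13 > arr[5]=6

Total inversions: 8

The array has 8 inversion(s): (0,1), (0,2), (0,4), (0,5), (2,4), (2,5), (3,4), (3,5). Each pair (i,j) satisfies i < j and arr[i] > arr[j].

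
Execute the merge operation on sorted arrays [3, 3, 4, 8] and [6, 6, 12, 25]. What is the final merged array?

Merging process:

Compare 3 vs 6: take 3 from left. Merged: [3]
Compare 3 vs 6: take 3 from left. Merged: [3, 3]
Compare 4 vs 6: take 4 from left. Merged: [3, 3, 4]
Compare 8 vs 6: take 6 from right. Merged: [3, 3, 4, 6]
Compare 8 vs 6: take 6 from right. Merged: [3, 3, 4, 6, 6]
Compare 8 vs 12: take 8 from left. Merged: [3, 3, 4, 6, 6, 8]
Append remaining from right: [12, 25]. Merged: [3, 3, 4, 6, 6, 8, 12, 25]

Final merged array: [3, 3, 4, 6, 6, 8, 12, 25]
Total comparisons: 6

The merged array is [3, 3, 4, 6, 6, 8, 12, 25], requiring 6 comparisons. The merge step runs in O(n) time where n is the total number of elements.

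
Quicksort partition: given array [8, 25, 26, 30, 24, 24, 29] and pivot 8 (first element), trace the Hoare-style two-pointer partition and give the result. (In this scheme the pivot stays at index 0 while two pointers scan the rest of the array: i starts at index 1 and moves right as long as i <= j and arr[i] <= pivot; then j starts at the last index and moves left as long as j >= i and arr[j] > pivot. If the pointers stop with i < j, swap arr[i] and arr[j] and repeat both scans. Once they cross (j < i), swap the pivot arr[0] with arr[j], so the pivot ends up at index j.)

Hoare-style two-pointer partition with pivot = 8:

Initial array: [8, 25, 26, 30, 24, 24, 29]

Pointers start at i = 1, j = 6.
i ends at 1, j ends at 0: the pointers have crossed (j < i), so scanning stops.

j = 0, so swapping arr[0] with arr[j] leaves the pivot at position 0: [8, 25, 26, 30, 24, 24, 29]
Pivot position: 0

After partitioning with pivot 8, the array becomes [8, 25, 26, 30, 24, 24, 29]. The pivot is placed at index 0. All elements to the left of the pivot are <= 8, and all elements to the right are > 8.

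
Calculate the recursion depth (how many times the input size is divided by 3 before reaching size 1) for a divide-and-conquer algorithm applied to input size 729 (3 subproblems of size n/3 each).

For divide and conquer with division factor 3:

Problem sizes at each level:
Level 0: 729
Level 1: 243
Level 2: 81
Level 3: 27
Level 4: 9
Level 5: 3
Level 6: 1

The root is level 0 and the size-1 base case is level 6 (the tree spans levels 0 through 6, i.e. 7 levels counting the root), so the depth is the number of divisions: log_3(729) = 6

The recursion tree depth is log_3(729) = 6. At each level, the problem size is divided by 3, so it takes 6 divisions to reduce to a base case of size 1. The algorithm makes 3 recursive calls at each level.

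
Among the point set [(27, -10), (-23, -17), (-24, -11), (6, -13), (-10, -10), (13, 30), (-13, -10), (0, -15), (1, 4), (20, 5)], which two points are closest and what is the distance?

Computing all pairwise distances among 10 points:

d((27, -10), (-23, -17)) = 50.4876
d((27, -10), (-24, -11)) = 51.0098
d((27, -10), (6, -13)) = 21.2132
d((27, -10), (-10, -10)) = 37.0
d((27, -10), (13, 30)) = 42.3792
d((27, -10), (-13, -10)) = 40.0
d((27, -10), (0, -15)) = 27.4591
d((27, -10), (1, 4)) = 29.5296
d((27, -10), (20, 5)) = 16.5529
d((-23, -17), (-24, -11)) = 6.0828
d((-23, -17), (6, -13)) = 29.2746
d((-23, -17), (-10, -10)) = 14.7648
d((-23, -17), (13, 30)) = 59.203
d((-23, -17), (-13, -10)) = 12.2066
d((-23, -17), (0, -15)) = 23.0868
d((-23, -17), (1, 4)) = 31.8904
d((-23, -17), (20, 5)) = 48.3011
d((-24, -11), (6, -13)) = 30.0666
d((-24, -11), (-10, -10)) = 14.0357
d((-24, -11), (13, 30)) = 55.2268
d((-24, -11), (-13, -10)) = 11.0454
d((-24, -11), (0, -15)) = 24.3311
d((-24, -11), (1, 4)) = 29.1548
d((-24, -11), (20, 5)) = 46.8188
d((6, -13), (-10, -10)) = 16.2788
d((6, -13), (13, 30)) = 43.566
d((6, -13), (-13, -10)) = 19.2354
d((6, -13), (0, -15)) = 6.3246
d((6, -13), (1, 4)) = 17.72
d((6, -13), (20, 5)) = 22.8035
d((-10, -10), (13, 30)) = 46.1411
d((-10, -10), (-13, -10)) = 3.0 <-- minimum
d((-10, -10), (0, -15)) = 11.1803
d((-10, -10), (1, 4)) = 17.8045
d((-10, -10), (20, 5)) = 33.541
d((13, 30), (-13, -10)) = 47.7074
d((13, 30), (0, -15)) = 46.8402
d((13, 30), (1, 4)) = 28.6356
d((13, 30), (20, 5)) = 25.9615
d((-13, -10), (0, -15)) = 13.9284
d((-13, -10), (1, 4)) = 19.799
d((-13, -10), (20, 5)) = 36.2491
d((0, -15), (1, 4)) = 19.0263
d((0, -15), (20, 5)) = 28.2843
d((1, 4), (20, 5)) = 19.0263

Closest pair: (-10, -10) and (-13, -10) with distance 3.0

The closest pair is (-10, -10) and (-13, -10) with Euclidean distance 3.0. For 10 points, brute-force pairwise comparison is shown above. For large n, the divide-and-conquer algorithm (sort by x, recurse on halves, check the dividing strip) achieves O(n log n).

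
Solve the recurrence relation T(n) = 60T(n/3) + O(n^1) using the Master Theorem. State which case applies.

Master Theorem for T(n) = 60T(n/3) + O(n^1):

a = 60, b = 3, c = 1
log_b(a) = log_3(60) = 3.7268

Case 1: c = 1 < log_3(60) = 3.7268
T(n) = O(n^(log_3 60))

For T(n) = 60T(n/3) + O(n^1): log_3(60) = 3.7268. This is Case 1 of the Master Theorem (c < log_b(a), work dominated by leaves), giving O(n^(log_3 60)).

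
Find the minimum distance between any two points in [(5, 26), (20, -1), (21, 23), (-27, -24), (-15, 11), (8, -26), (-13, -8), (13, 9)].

Computing all pairwise distances among 8 points:

d((5, 26), (20, -1)) = 30.8869
d((5, 26), (21, 23)) = 16.2788
d((5, 26), (-27, -24)) = 59.3633
d((5, 26), (-15, 11)) = 25.0
d((5, 26), (8, -26)) = 52.0865
d((5, 26), (-13, -8)) = 38.4708
d((5, 26), (13, 9)) = 18.7883
d((20, -1), (21, 23)) = 24.0208
d((20, -1), (-27, -24)) = 52.3259
d((20, -1), (-15, 11)) = 37.0
d((20, -1), (8, -26)) = 27.7308
d((20, -1), (-13, -8)) = 33.7343
d((20, -1), (13, 9)) = 12.2066 <-- minimum
d((21, 23), (-27, -24)) = 67.1789
d((21, 23), (-15, 11)) = 37.9473
d((21, 23), (8, -26)) = 50.6952
d((21, 23), (-13, -8)) = 46.0109
d((21, 23), (13, 9)) = 16.1245
d((-27, -24), (-15, 11)) = 37.0
d((-27, -24), (8, -26)) = 35.0571
d((-27, -24), (-13, -8)) = 21.2603
d((-27, -24), (13, 9)) = 51.8556
d((-15, 11), (8, -26)) = 43.566
d((-15, 11), (-13, -8)) = 19.105
d((-15, 11), (13, 9)) = 28.0713
d((8, -26), (-13, -8)) = 27.6586
d((8, -26), (13, 9)) = 35.3553
d((-13, -8), (13, 9)) = 31.0644

Closest pair: (20, -1) and (13, 9) with distance 12.2066

The closest pair is (20, -1) and (13, 9) with Euclidean distance 12.2066. For 8 points, brute-force pairwise comparison is shown above. For large n, the divide-and-conquer algorithm (sort by x, recurse on halves, check the dividing strip) achieves O(n log n).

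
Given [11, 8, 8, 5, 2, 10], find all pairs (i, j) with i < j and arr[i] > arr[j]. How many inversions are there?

Finding inversions in [11, 8, 8, 5, 2, 10]:

(0, 1): arr[0]=11 > arr[1]=8
(0, 2): arr[0]=11 > arr[2]=8
(0, 3): arr[0]=11 > arr[3]=5
(0, 4): arr[0]=11 > arr[4]=2
(0, 5): arr[0]=11 > arr[5]=10
(1, 3): arr[1]=8 > arr[3]=5
(1, 4): arr[1]=8 > arr[4]=2
(2, 3): arr[2]=8 > arr[3]=5
(2, 4): arr[2]=8 > arr[4]=2
(3, 4): arr[3]=5 > arr[4]=2

Total inversions: 10

The array has 10 inversion(s): (0,1), (0,2), (0,3), (0,4), (0,5), (1,3), (1,4), (2,3), (2,4), (3,4). Each pair (i,j) satisfies i < j and arr[i] > arr[j].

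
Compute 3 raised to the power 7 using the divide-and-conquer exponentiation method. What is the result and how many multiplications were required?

Computing 3^7 by squaring (build up from 3^1; each line after the first costs one multiplication):

3^1 = 3
3^2 = (3^1)^2 = 3^2 = 9
3^3 = 3 * 3^2 = 3 * 9 = 27
3^6 = (3^3)^2 = 27^2 = 729
3^7 = 3 * 3^6 = 3 * 729 = 2187

Result: 2187
Multiplications needed: 4 (4 lines after 3^1)

3^7 = 2187. Using exponentiation by squaring, this requires 4 multiplications. The key idea: if the exponent is even, square the half-power; if odd, multiply by the base once.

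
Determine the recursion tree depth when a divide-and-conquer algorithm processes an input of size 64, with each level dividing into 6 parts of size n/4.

For divide and conquer with division factor 4:

Problem sizes at each level:
Level 0: 64
Level 1: 16
Level 2: 4
Level 3: 1

The root is level 0 and the size-1 base case is level 3 (the tree spans levels 0 through 3, i.e. 4 levels counting the root), so the depth is the number of divisions: log_4(64) = 3

The recursion tree depth is log_4(64) = 3. At each level, the problem size is divided by 4, so it takes 3 divisions to reduce to a base case of size 1. The algorithm makes 6 recursive calls at each level.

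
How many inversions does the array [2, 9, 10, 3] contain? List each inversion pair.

Finding inversions in [2, 9, 10, 3]:

(1, 3): arr[1]=9 > arr[3]=3
(2, 3): arr[2]=10 > arr[3]=3

Total inversions: 2

The array has 2 inversion(s): (1,3), (2,3). Each pair (i,j) satisfies i < j and arr[i] > arr[j].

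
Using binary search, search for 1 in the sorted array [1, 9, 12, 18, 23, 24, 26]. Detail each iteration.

Binary search for 1 in [1, 9, 12, 18, 23, 24, 26]:

lo=0, hi=6, mid=3, arr[mid]=18 -> 18 > 1, search left half
lo=0, hi=2, mid=1, arr[mid]=9 -> 9 > 1, search left half
lo=0, hi=0, mid=0, arr[mid]=1 -> Found target at index 0!

Binary search finds 1 at index 0 after 3 comparisons. The search repeatedly halves the search space by comparing with the middle element.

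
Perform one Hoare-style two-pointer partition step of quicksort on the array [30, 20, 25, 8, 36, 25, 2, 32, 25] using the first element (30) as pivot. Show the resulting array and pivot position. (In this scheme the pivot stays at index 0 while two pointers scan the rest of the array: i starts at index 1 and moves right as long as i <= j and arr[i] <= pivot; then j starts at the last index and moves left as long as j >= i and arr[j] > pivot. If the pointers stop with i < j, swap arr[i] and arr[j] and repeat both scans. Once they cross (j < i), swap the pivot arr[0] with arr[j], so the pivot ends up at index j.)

Hoare-style two-pointer partition with pivot = 30:

Initial array: [30, 20, 25, 8, 36, 25, 2, 32, 25]

Pointers start at i = 1, j = 8.
i stops at index 4 (arr[4]=36 > 30), j stops at index 8 (arr[8]=25 <= 30): swap arr[4] and arr[8], array becomes [30, 20, 25, 8, 25, 25, 2, 32, 36]
i ends at 7, j ends at 6: the pointers have crossed (j < i), so scanning stops.

Swap pivot arr[0] with arr[6] to place pivot at position 6: [2, 20, 25, 8, 25, 25, 30, 32, 36]
Pivot position: 6

After partitioning with pivot 30, the array becomes [2, 20, 25, 8, 25, 25, 30, 32, 36]. The pivot is placed at index 6. All elements to the left of the pivot are <= 30, and all elements to the right are > 30.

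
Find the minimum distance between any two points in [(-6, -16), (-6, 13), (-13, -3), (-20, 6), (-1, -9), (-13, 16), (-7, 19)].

Computing all pairwise distances among 7 points:

d((-6, -16), (-6, 13)) = 29.0
d((-6, -16), (-13, -3)) = 14.7648
d((-6, -16), (-20, 6)) = 26.0768
d((-6, -16), (-1, -9)) = 8.6023
d((-6, -16), (-13, 16)) = 32.7567
d((-6, -16), (-7, 19)) = 35.0143
d((-6, 13), (-13, -3)) = 17.4642
d((-6, 13), (-20, 6)) = 15.6525
d((-6, 13), (-1, -9)) = 22.561
d((-6, 13), (-13, 16)) = 7.6158
d((-6, 13), (-7, 19)) = 6.0828 <-- minimum
d((-13, -3), (-20, 6)) = 11.4018
d((-13, -3), (-1, -9)) = 13.4164
d((-13, -3), (-13, 16)) = 19.0
d((-13, -3), (-7, 19)) = 22.8035
d((-20, 6), (-1, -9)) = 24.2074
d((-20, 6), (-13, 16)) = 12.2066
d((-20, 6), (-7, 19)) = 18.3848
d((-1, -9), (-13, 16)) = 27.7308
d((-1, -9), (-7, 19)) = 28.6356
d((-13, 16), (-7, 19)) = 6.7082

Closest pair: (-6, 13) and (-7, 19) with distance 6.0828

The closest pair is (-6, 13) and (-7, 19) with Euclidean distance 6.0828. For 7 points, brute-force pairwise comparison is shown above. For large n, the divide-and-conquer algorithm (sort by x, recurse on halves, check the dividing strip) achieves O(n log n).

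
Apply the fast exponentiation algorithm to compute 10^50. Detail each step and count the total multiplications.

Computing 10^50 by squaring (build up from 10^1; each line after the first costs one multiplication):

10^1 = 10
10^2 = (10^1)^2 = 10^2 = 100
10^3 = 10 * 10^2 = 10 * 100 = 1000
10^6 = (10^3)^2 = 1000^2 = 1000000
10^12 = (10^6)^2 = 1000000^2 = 1000000000000
10^24 = (10^12)^2 = 1000000000000^2 = 1000000000000000000000000
10^25 = 10 * 10^24 = 10 * 1000000000000000000000000 = 10000000000000000000000000
10^50 = (10^25)^2 = 10000000000000000000000000^2 = 100000000000000000000000000000000000000000000000000

Result: 100000000000000000000000000000000000000000000000000
Multiplications needed: 7 (7 lines after 10^1)

10^50 = 100000000000000000000000000000000000000000000000000. Using exponentiation by squaring, this requires 7 multiplications. The key idea: if the exponent is even, square the half-power; if odd, multiply by the base once.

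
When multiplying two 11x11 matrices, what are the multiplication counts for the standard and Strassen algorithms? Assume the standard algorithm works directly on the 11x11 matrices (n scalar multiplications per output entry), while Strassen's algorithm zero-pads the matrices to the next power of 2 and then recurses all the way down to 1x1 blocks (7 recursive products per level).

Matrix multiplication for 11x11 matrices:

Strassen's algorithm requires power-of-2 dimensions. Pad 11x11 to 16x16 (next power of 2).

Standard algorithm: 11^3 = 1331 multiplications
Strassen's algorithm: 7^(log2(16)) = 7^4 = 2401 multiplications
Difference: 1331 - 2401 = -1070 (Strassen uses MORE here due to padding overhead — for small or just-over-power-of-2 n, padding can outweigh the per-level savings)

Standard: 1331 multiplications (11^3). Strassen: 2401 multiplications (7^4, after padding to 16x16). Strassen reduces 8 recursive multiplications to 7 at each level.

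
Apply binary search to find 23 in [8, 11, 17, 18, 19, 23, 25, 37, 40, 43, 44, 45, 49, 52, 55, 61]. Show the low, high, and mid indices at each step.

Binary search for 23 in [8, 11, 17, 18, 19, 23, 25, 37, 40, 43, 44, 45, 49, 52, 55, 61]:

lo=0, hi=15, mid=7, arr[mid]=37 -> 37 > 23, search left half
lo=0, hi=6, mid=3, arr[mid]=18 -> 18 < 23, search right half
lo=4, hi=6, mid=5, arr[mid]=23 -> Found target at index 5!

Binary search finds 23 at index 5 after 3 comparisons. The search repeatedly halves the search space by comparing with the middle element.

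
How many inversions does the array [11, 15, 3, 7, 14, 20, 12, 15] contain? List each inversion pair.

Finding inversions in [11, 15, 3, 7, 14, 20, 12, 15]:

(0, 2): arr[0]=11 > arr[2]=3
(0, 3): arr[0]=11 > arr[3]=7
(1, 2): arr[1]=15 > arr[2]=3
(1, 3): arr[1]=15 > arr[3]=7
(1, 4): arr[1]=15 > arr[4]=14
(1, 6): arr[1]=15 > arr[6]=12
(4, 6): arr[4]=14 > arr[6]=12
(5, 6): arr[5]=20 > arr[6]=12
(5, 7): arr[5]=20 > arr[7]=15

Total inversions: 9

The array has 9 inversion(s): (0,2), (0,3), (1,2), (1,3), (1,4), (1,6), (4,6), (5,6), (5,7). Each pair (i,j) satisfies i < j and arr[i] > arr[j].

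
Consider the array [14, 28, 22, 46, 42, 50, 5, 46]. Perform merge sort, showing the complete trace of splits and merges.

Merge sort trace:

Split: [14, 28, 22, 46, 42, 50, 5, 46] -> [14, 28, 22, 46] and [42, 50, 5, 46]
  Split: [14, 28, 22, 46] -> [14, 28] and [22, 46]
    Split: [14, 28] -> [14] and [28]
    Merge: [14] + [28] -> [14, 28]
    Split: [22, 46] -> [22] and [46]
    Merge: [22] + [46] -> [22, 46]
  Merge: [14, 28] + [22, 46] -> [14, 22, 28, 46]
  Split: [42, 50, 5, 46] -> [42, 50] and [5, 46]
    Split: [42, 50] -> [42] and [50]
    Merge: [42] + [50] -> [42, 50]
    Split: [5, 46] -> [5] and [46]
    Merge: [5] + [46] -> [5, 46]
  Merge: [42, 50] + [5, 46] -> [5, 42, 46, 50]
Merge: [14, 22, 28, 46] + [5, 42, 46, 50] -> [5, 14, 22, 28, 42, 46, 46, 50]

Final sorted array: [5, 14, 22, 28, 42, 46, 46, 50]

The merge sort proceeds by recursively splitting the array and merging sorted halves.
After all merges, the sorted array is [5, 14, 22, 28, 42, 46, 46, 50].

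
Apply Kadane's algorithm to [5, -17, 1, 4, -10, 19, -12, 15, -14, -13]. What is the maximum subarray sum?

Using Kadane's algorithm on [5, -17, 1, 4, -10, 19, -12, 15, -14, -13]:

Scanning through the array:
Position 1 (value -17): max_ending_here = -12, max_so_far = 5
Position 2 (value 1): max_ending_here = 1, max_so_far = 5
Position 3 (value 4): max_ending_here = 5, max_so_far = 5
Position 4 (value -10): max_ending_here = -5, max_so_far = 5
Position 5 (value 19): max_ending_here = 19, max_so_far = 19
Position 6 (value -12): max_ending_here = 7, max_so_far = 19
Position 7 (value 15): max_ending_here = 22, max_so_far = 22
Position 8 (value -14): max_ending_here = 8, max_so_far = 22
Position 9 (value -13): max_ending_here = -5, max_so_far = 22

Maximum subarray: [19, -12, 15]
Maximum sum: 22

The maximum subarray is [19, -12, 15] with sum 22. This subarray runs from index 5 to index 7.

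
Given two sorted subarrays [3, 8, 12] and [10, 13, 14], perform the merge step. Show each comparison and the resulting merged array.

Merging process:

Compare 3 vs 10: take 3 from left. Merged: [3]
Compare 8 vs 10: take 8 from left. Merged: [3, 8]
Compare 12 vs 10: take 10 from right. Merged: [3, 8, 10]
Compare 12 vs 13: take 12 from left. Merged: [3, 8, 10, 12]
Append remaining from right: [13, 14]. Merged: [3, 8, 10, 12, 13, 14]

Final merged array: [3, 8, 10, 12, 13, 14]
Total comparisons: 4

The merged array is [3, 8, 10, 12, 13, 14], requiring 4 comparisons. The merge step runs in O(n) time where n is the total number of elements.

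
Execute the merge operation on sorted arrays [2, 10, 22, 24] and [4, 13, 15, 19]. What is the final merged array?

Merging process:

Compare 2 vs 4: take 2 from left. Merged: [2]
Compare 10 vs 4: take 4 from right. Merged: [2, 4]
Compare 10 vs 13: take 10 from left. Merged: [2, 4, 10]
Compare 22 vs 13: take 13 from right. Merged: [2, 4, 10, 13]
Compare 22 vs 15: take 15 from right. Merged: [2, 4, 10, 13, 15]
Compare 22 vs 19: take 19 from right. Merged: [2, 4, 10, 13, 15, 19]
Append remaining from left: [22, 24]. Merged: [2, 4, 10, 13, 15, 19, 22, 24]

Final merged array: [2, 4, 10, 13, 15, 19, 22, 24]
Total comparisons: 6

The merged array is [2, 4, 10, 13, 15, 19, 22, 24], requiring 6 comparisons. The merge step runs in O(n) time where n is the total number of elements.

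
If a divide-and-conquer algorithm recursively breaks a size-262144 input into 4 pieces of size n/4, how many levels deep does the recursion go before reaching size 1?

For divide and conquer with division factor 4:

Problem sizes at each level:
Level 0: 262144
Level 1: 65536
Level 2: 16384
Level 3: 4096
Level 4: 1024
Level 5: 256
Level 6: 64
Level 7: 16
Level 8: 4
Level 9: 1

The root is level 0 and the size-1 base case is level 9 (the tree spans levels 0 through 9, i.e. 10 levels counting the root), so the depth is the number of divisions: log_4(262144) = 9

The recursion tree depth is log_4(262144) = 9. At each level, the problem size is divided by 4, so it takes 9 divisions to reduce to a base case of size 1. The algorithm makes 4 recursive calls at each level.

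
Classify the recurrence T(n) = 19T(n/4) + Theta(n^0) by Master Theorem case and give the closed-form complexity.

Master Theorem for T(n) = 19T(n/4) + O(n^0):

a = 19, b = 4, c = 0
log_b(a) = log_4(19) = 2.1240

Case 1: c = 0 < log_4(19) = 2.1240
T(n) = O(n^(log_4 19))

For T(n) = 19T(n/4) + O(n^0): log_4(19) = 2.1240. This is Case 1 of the Master Theorem (c < log_b(a), work dominated by leaves), giving O(n^(log_4 19)).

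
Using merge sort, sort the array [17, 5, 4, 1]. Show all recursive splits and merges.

Merge sort trace:

Split: [17, 5, 4, 1] -> [17, 5] and [4, 1]
  Split: [17, 5] -> [17] and [5]
  Merge: [17] + [5] -> [5, 17]
  Split: [4, 1] -> [4] and [1]
  Merge: [4] + [1] -> [1, 4]
Merge: [5, 17] + [1, 4] -> [1, 4, 5, 17]

Final sorted array: [1, 4, 5, 17]

The merge sort proceeds by recursively splitting the array and merging sorted halves.
After all merges, the sorted array is [1, 4, 5, 17].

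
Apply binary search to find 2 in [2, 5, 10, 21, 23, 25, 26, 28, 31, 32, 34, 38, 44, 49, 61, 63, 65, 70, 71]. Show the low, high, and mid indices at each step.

Binary search for 2 in [2, 5, 10, 21, 23, 25, 26, 28, 31, 32, 34, 38, 44, 49, 61, 63, 65, 70, 71]:

lo=0, hi=18, mid=9, arr[mid]=32 -> 32 > 2, search left half
lo=0, hi=8, mid=4, arr[mid]=23 -> 23 > 2, search left half
lo=0, hi=3, mid=1, arr[mid]=5 -> 5 > 2, search left half
lo=0, hi=0, mid=0, arr[mid]=2 -> Found target at index 0!

Binary search finds 2 at index 0 after 4 comparisons. The search repeatedly halves the search space by comparing with the middle element.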